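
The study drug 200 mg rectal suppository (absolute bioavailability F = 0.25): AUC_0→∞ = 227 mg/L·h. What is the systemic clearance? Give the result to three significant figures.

CL = 0.220 L/h

CL = F × Dose / AUC_0→∞
   = 0.25 × 200 / 227 = 0.220264 L/h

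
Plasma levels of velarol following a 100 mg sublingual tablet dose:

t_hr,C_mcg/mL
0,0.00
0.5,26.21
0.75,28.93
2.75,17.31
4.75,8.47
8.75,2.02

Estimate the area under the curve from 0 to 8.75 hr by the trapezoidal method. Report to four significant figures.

Trapezoidal AUC_0→8.75:
  [0→0.5]: (0.00+26.21)/2 × 0.5 = 6.5525
  [0.5→0.75]: (26.21+28.93)/2 × 0.25 = 6.8925
  [0.75→2.75]: (28.93+17.31)/2 × 2 = 46.24
  [2.75→4.75]: (17.31+8.47)/2 × 2 = 25.78
  [4.75→8.75]: (8.47+2.02)/2 × 4 = 20.98
  Sum = 106.445 mcg/mL·hr

AUC = 106.4 mcg/mL·hr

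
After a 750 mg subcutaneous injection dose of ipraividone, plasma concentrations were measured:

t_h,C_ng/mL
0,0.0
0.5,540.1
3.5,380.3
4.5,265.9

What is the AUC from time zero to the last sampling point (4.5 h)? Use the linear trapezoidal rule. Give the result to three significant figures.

AUC = 1840 ng/mL·h

Trapezoidal AUC_0→4.5:
  [0→0.5]: (0.0+540.1)/2 × 0.5 = 135.025
  [0.5→3.5]: (540.1+380.3)/2 × 3 = 1380.6
  [3.5→4.5]: (380.3+265.9)/2 × 1 = 323.1
  Sum = 1838.725 ng/mL·h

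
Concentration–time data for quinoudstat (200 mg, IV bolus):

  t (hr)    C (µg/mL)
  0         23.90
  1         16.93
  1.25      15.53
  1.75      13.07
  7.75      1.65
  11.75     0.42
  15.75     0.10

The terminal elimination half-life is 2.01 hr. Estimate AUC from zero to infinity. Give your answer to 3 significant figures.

Trapezoidal AUC_0→15.75:
  [0→1]: (23.90+16.93)/2 × 1 = 20.415
  [1→1.25]: (16.93+15.53)/2 × 0.25 = 4.0575
  [1.25→1.75]: (15.53+13.07)/2 × 0.5 = 7.15
  [1.75→7.75]: (13.07+1.65)/2 × 6 = 44.16
  [7.75→11.75]: (1.65+0.42)/2 × 4 = 4.14
  [11.75→15.75]: (0.42+0.10)/2 × 4 = 1.04
  Sum = 80.9625 µg/mL·hr
k_e = ln2 / t½ = 0.693147 / 2.01 = 0.3448 hr^-1
Extrapolated tail: C_last / k_e = 0.10 / 0.3448 = 0.290
AUC_0→∞ = 80.9625 + 0.290 = 81.2525 µg/mL·hr

AUC = 81.3 µg/mL·hr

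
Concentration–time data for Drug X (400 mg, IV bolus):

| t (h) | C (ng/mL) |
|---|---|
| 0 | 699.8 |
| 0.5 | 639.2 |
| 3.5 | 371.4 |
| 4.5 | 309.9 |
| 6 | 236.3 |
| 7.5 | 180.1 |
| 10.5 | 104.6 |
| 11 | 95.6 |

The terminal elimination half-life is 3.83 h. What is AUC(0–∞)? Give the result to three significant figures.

Trapezoidal AUC_0→11:
  [0→0.5]: (699.8+639.2)/2 × 0.5 = 334.75
  [0.5→3.5]: (639.2+371.4)/2 × 3 = 1515.9
  [3.5→4.5]: (371.4+309.9)/2 × 1 = 340.65
  [4.5→6]: (309.9+236.3)/2 × 1.5 = 409.65
  [6→7.5]: (236.3+180.1)/2 × 1.5 = 312.3
  [7.5→10.5]: (180.1+104.6)/2 × 3 = 427.05
  [10.5→11]: (104.6+95.6)/2 × 0.5 = 50.05
  Sum = 3390.35 ng/mL·h
k_e = ln2 / t½ = 0.693147 / 3.83 = 0.1810 h^-1
Extrapolated tail: C_last / k_e = 95.6 / 0.181 = 528.177
AUC_0→∞ = 3390.35 + 528.177 = 3918.527 ng/mL·h

AUC = 3920 ng/mL·h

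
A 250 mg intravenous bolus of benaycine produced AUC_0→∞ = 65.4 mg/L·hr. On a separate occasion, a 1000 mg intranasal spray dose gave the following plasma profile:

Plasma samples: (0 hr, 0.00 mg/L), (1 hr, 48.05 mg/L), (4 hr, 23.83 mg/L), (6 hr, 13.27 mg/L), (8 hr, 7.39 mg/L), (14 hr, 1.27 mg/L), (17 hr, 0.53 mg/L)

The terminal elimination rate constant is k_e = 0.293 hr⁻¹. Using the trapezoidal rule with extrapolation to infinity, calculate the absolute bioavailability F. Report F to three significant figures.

Trapezoidal AUC_0→17 (intranasal spray):
  [0→1]: (0.00+48.05)/2 × 1 = 24.025
  [1→4]: (48.05+23.83)/2 × 3 = 107.82
  [4→6]: (23.83+13.27)/2 × 2 = 37.1
  [6→8]: (13.27+7.39)/2 × 2 = 20.66
  [8→14]: (7.39+1.27)/2 × 6 = 25.98
  [14→17]: (1.27+0.53)/2 × 3 = 2.7
  Sum = 218.285 mg/L·hr
Tail: C_last/k_e = 0.53/0.293 = 1.809
AUC_0→∞ (intranasal spray) = 218.285 + 1.809 = 220.094 mg/L·hr
F = (AUC_ev/D_ev)/(AUC_iv/D_iv) = (220.094/1000)/(65.4/250) = 0.220094/0.2616 = 0.8413

F = 0.841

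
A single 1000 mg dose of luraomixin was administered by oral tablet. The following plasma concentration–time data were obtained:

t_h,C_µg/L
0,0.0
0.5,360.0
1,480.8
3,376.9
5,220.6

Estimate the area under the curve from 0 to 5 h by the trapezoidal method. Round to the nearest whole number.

AUC = 1755 µg/L·h

Trapezoidal AUC_0→5:
  [0→0.5]: (0.0+360.0)/2 × 0.5 = 90.0
  [0.5→1]: (360.0+480.8)/2 × 0.5 = 210.2
  [1→3]: (480.8+376.9)/2 × 2 = 857.7
  [3→5]: (376.9+220.6)/2 × 2 = 597.5
  Sum = 1755.4 µg/L·h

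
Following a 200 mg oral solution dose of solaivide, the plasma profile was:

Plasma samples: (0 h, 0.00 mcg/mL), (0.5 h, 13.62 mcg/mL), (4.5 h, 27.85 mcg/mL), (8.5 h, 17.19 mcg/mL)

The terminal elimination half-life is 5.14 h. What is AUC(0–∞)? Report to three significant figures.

AUC = 304 mcg/mL·h

Trapezoidal AUC_0→8.5:
  [0→0.5]: (0.00+13.62)/2 × 0.5 = 3.405
  [0.5→4.5]: (13.62+27.85)/2 × 4 = 82.94
  [4.5→8.5]: (27.85+17.19)/2 × 4 = 90.08
  Sum = 176.425 mcg/mL·h
k_e = ln2 / t½ = 0.693147 / 5.14 = 0.1349 h^-1
Extrapolated tail: C_last / k_e = 17.19 / 0.1349 = 127.428
AUC_0→∞ = 176.425 + 127.428 = 303.853 mcg/mL·h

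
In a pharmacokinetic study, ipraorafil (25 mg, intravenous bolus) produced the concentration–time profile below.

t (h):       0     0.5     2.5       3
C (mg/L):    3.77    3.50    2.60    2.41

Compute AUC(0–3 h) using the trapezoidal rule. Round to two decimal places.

Trapezoidal AUC_0→3:
  [0→0.5]: (3.77+3.50)/2 × 0.5 = 1.8175
  [0.5→2.5]: (3.50+2.60)/2 × 2 = 6.1
  [2.5→3]: (2.60+2.41)/2 × 0.5 = 1.2525
  Sum = 9.17 mg/L·h

AUC = 9.17 mg/L·h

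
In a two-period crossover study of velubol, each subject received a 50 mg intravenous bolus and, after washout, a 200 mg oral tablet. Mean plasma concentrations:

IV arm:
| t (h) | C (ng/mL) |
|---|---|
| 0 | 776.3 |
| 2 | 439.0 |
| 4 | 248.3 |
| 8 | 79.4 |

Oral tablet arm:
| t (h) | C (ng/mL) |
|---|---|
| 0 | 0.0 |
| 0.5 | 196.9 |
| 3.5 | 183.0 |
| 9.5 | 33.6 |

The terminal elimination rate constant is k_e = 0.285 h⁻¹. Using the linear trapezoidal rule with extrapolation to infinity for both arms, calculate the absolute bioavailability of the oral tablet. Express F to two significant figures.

F = 0.12

Trapezoidal AUC_0→8 (IV):
  [0→2]: (776.3+439.0)/2 × 2 = 1215.3
  [2→4]: (439.0+248.3)/2 × 2 = 687.3
  [4→8]: (248.3+79.4)/2 × 4 = 655.4
  Sum = 2558.0 ng/mL·h
IV tail: 79.4/0.285 = 278.596; AUC_iv,0→∞ = 2558.0 + 278.596 = 2836.596 ng/mL·h
Trapezoidal AUC_0→9.5 (oral tablet):
  [0→0.5]: (0.0+196.9)/2 × 0.5 = 49.225
  [0.5→3.5]: (196.9+183.0)/2 × 3 = 569.85
  [3.5→9.5]: (183.0+33.6)/2 × 6 = 649.8
  Sum = 1268.875 ng/mL·h
oral tablet tail: 33.6/0.285 = 117.895; AUC_ev,0→∞ = 1268.875 + 117.895 = 1386.77 ng/mL·h
F = (AUC_ev/D_ev)/(AUC_iv/D_iv) = (1386.77/200)/(2836.596/50) = 6.93385/56.73192 = 0.1222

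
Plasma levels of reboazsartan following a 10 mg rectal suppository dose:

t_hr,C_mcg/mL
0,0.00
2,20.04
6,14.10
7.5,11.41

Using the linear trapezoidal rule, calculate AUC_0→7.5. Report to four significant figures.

Trapezoidal AUC_0→7.5:
  [0→2]: (0.00+20.04)/2 × 2 = 20.04
  [2→6]: (20.04+14.10)/2 × 4 = 68.28
  [6→7.5]: (14.10+11.41)/2 × 1.5 = 19.1325
  Sum = 107.4525 mcg/mL·hr

AUC = 107.5 mcg/mL·hr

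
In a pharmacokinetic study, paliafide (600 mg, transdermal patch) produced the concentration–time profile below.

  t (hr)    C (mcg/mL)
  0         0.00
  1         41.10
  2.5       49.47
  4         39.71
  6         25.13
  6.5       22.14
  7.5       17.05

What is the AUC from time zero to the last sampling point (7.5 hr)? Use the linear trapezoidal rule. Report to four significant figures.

AUC = 251.6 mcg/mL·hr

Trapezoidal AUC_0→7.5:
  [0→1]: (0.00+41.10)/2 × 1 = 20.55
  [1→2.5]: (41.10+49.47)/2 × 1.5 = 67.9275
  [2.5→4]: (49.47+39.71)/2 × 1.5 = 66.885
  [4→6]: (39.71+25.13)/2 × 2 = 64.84
  [6→6.5]: (25.13+22.14)/2 × 0.5 = 11.8175
  [6.5→7.5]: (22.14+17.05)/2 × 1 = 19.595
  Sum = 251.615 mcg/mL·hr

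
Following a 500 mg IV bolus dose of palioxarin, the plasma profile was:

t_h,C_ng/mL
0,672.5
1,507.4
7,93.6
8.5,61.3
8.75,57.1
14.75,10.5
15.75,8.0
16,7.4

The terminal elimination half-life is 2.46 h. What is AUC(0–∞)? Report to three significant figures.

Trapezoidal AUC_0→16:
  [0→1]: (672.5+507.4)/2 × 1 = 589.95
  [1→7]: (507.4+93.6)/2 × 6 = 1803.0
  [7→8.5]: (93.6+61.3)/2 × 1.5 = 116.175
  [8.5→8.75]: (61.3+57.1)/2 × 0.25 = 14.8
  [8.75→14.75]: (57.1+10.5)/2 × 6 = 202.8
  [14.75→15.75]: (10.5+8.0)/2 × 1 = 9.25
  [15.75→16]: (8.0+7.4)/2 × 0.25 = 1.925
  Sum = 2737.9 ng/mL·h
k_e = ln2 / t½ = 0.693147 / 2.46 = 0.2818 h^-1
Extrapolated tail: C_last / k_e = 7.4 / 0.2818 = 26.260
AUC_0→∞ = 2737.9 + 26.260 = 2764.16 ng/mL·h

AUC = 2760 ng/mL·h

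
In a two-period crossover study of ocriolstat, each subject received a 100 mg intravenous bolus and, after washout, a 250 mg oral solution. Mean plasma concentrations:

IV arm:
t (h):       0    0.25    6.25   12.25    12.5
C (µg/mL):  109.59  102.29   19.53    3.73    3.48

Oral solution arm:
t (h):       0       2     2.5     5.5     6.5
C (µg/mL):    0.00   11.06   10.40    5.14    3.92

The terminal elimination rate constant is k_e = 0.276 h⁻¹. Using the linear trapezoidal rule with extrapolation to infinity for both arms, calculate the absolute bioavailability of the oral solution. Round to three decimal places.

F = 0.049

Trapezoidal AUC_0→12.5 (IV):
  [0→0.25]: (109.59+102.29)/2 × 0.25 = 26.485
  [0.25→6.25]: (102.29+19.53)/2 × 6 = 365.46
  [6.25→12.25]: (19.53+3.73)/2 × 6 = 69.78
  [12.25→12.5]: (3.73+3.48)/2 × 0.25 = 0.90125
  Sum = 462.62625 µg/mL·h
IV tail: 3.48/0.276 = 12.609; AUC_iv,0→∞ = 462.62625 + 12.609 = 475.23525 µg/mL·h
Trapezoidal AUC_0→6.5 (oral solution):
  [0→2]: (0.00+11.06)/2 × 2 = 11.06
  [2→2.5]: (11.06+10.40)/2 × 0.5 = 5.365
  [2.5→5.5]: (10.40+5.14)/2 × 3 = 23.31
  [5.5→6.5]: (5.14+3.92)/2 × 1 = 4.53
  Sum = 44.265 µg/mL·h
oral solution tail: 3.92/0.276 = 14.203; AUC_ev,0→∞ = 44.265 + 14.203 = 58.468 µg/mL·h
F = (AUC_ev/D_ev)/(AUC_iv/D_iv) = (58.468/250)/(475.23525/100) = 0.233872/4.7523525 = 0.0492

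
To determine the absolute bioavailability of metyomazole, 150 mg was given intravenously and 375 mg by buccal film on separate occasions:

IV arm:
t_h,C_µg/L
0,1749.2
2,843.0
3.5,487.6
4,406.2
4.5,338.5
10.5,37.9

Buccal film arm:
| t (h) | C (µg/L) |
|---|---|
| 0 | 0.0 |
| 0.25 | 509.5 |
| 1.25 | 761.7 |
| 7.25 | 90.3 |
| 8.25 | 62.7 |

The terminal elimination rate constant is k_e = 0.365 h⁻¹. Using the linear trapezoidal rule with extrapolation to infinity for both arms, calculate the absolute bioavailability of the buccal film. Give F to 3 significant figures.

Trapezoidal AUC_0→10.5 (IV):
  [0→2]: (1749.2+843.0)/2 × 2 = 2592.2
  [2→3.5]: (843.0+487.6)/2 × 1.5 = 997.95
  [3.5→4]: (487.6+406.2)/2 × 0.5 = 223.45
  [4→4.5]: (406.2+338.5)/2 × 0.5 = 186.175
  [4.5→10.5]: (338.5+37.9)/2 × 6 = 1129.2
  Sum = 5128.975 µg/L·h
IV tail: 37.9/0.365 = 103.836; AUC_iv,0→∞ = 5128.975 + 103.836 = 5232.811 µg/L·h
Trapezoidal AUC_0→8.25 (buccal film):
  [0→0.25]: (0.0+509.5)/2 × 0.25 = 63.6875
  [0.25→1.25]: (509.5+761.7)/2 × 1 = 635.6
  [1.25→7.25]: (761.7+90.3)/2 × 6 = 2556.0
  [7.25→8.25]: (90.3+62.7)/2 × 1 = 76.5
  Sum = 3331.7875 µg/L·h
buccal film tail: 62.7/0.365 = 171.781; AUC_ev,0→∞ = 3331.7875 + 171.781 = 3503.5685 µg/L·h
F = (AUC_ev/D_ev)/(AUC_iv/D_iv) = (3503.5685/375)/(5232.811/150) = 9.34285/34.8854 = 0.2678

F = 0.268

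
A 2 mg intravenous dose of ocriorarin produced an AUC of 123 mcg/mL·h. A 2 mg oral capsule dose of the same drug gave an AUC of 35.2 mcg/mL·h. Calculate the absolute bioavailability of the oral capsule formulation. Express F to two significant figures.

F = (AUC_ev / D_ev) / (AUC_iv / D_iv)
  = (35.2/2) / (123/2)
  = 17.6 / 61.5 = 0.2862

F = 0.29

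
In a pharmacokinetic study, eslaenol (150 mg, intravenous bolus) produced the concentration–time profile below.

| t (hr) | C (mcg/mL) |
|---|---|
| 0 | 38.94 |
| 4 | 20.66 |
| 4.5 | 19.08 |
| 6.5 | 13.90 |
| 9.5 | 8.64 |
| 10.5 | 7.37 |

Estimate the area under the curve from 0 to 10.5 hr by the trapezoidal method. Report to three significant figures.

AUC = 204 mcg/mL·hr

Trapezoidal AUC_0→10.5:
  [0→4]: (38.94+20.66)/2 × 4 = 119.2
  [4→4.5]: (20.66+19.08)/2 × 0.5 = 9.935
  [4.5→6.5]: (19.08+13.90)/2 × 2 = 32.98
  [6.5→9.5]: (13.90+8.64)/2 × 3 = 33.81
  [9.5→10.5]: (8.64+7.37)/2 × 1 = 8.005
  Sum = 203.93 mcg/mL·hr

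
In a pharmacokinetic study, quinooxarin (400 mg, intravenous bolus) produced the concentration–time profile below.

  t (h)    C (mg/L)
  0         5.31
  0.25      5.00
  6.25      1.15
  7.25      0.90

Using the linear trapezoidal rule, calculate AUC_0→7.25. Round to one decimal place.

AUC = 20.8 mg/L·h

Trapezoidal AUC_0→7.25:
  [0→0.25]: (5.31+5.00)/2 × 0.25 = 1.28875
  [0.25→6.25]: (5.00+1.15)/2 × 6 = 18.45
  [6.25→7.25]: (1.15+0.90)/2 × 1 = 1.025
  Sum = 20.76375 mg/L·h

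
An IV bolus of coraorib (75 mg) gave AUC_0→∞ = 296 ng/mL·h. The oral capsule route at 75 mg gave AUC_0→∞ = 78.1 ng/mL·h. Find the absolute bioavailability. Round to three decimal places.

F = 0.264

F = (AUC_ev / D_ev) / (AUC_iv / D_iv)
  = (78.1/75) / (296/75)
  = 1.04133 / 3.94667 = 0.2639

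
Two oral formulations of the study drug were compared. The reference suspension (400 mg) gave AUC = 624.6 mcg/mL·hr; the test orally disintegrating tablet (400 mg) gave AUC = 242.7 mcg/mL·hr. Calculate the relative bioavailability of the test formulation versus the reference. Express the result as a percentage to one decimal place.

F_rel = (AUC_test/D_test) / (AUC_ref/D_ref)
      = (242.7/400) / (624.6/400)
      = 0.60675 / 1.5615 = 0.3886 = 38.86%

F_rel = 38.9%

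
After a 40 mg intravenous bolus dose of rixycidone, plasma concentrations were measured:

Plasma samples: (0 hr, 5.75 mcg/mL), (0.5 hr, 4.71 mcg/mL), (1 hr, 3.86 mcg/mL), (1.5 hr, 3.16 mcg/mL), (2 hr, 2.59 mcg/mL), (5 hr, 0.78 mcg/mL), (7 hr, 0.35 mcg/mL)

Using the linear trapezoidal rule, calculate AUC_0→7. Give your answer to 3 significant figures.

AUC = 14.1 mcg/mL·hr

Trapezoidal AUC_0→7:
  [0→0.5]: (5.75+4.71)/2 × 0.5 = 2.615
  [0.5→1]: (4.71+3.86)/2 × 0.5 = 2.1425
  [1→1.5]: (3.86+3.16)/2 × 0.5 = 1.755
  [1.5→2]: (3.16+2.59)/2 × 0.5 = 1.4375
  [2→5]: (2.59+0.78)/2 × 3 = 5.055
  [5→7]: (0.78+0.35)/2 × 2 = 1.13
  Sum = 14.135 mcg/mL·hr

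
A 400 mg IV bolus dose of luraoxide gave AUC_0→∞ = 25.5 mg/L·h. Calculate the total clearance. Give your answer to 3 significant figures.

CL = Dose_iv / AUC_0→∞
   = 400 / 25.5 = 15.6863 L/h

CL = 15.7 L/h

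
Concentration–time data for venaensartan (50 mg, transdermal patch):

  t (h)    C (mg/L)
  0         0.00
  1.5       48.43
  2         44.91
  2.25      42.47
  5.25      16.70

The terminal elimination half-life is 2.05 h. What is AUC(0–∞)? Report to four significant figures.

Trapezoidal AUC_0→5.25:
  [0→1.5]: (0.00+48.43)/2 × 1.5 = 36.3225
  [1.5→2]: (48.43+44.91)/2 × 0.5 = 23.335
  [2→2.25]: (44.91+42.47)/2 × 0.25 = 10.9225
  [2.25→5.25]: (42.47+16.70)/2 × 3 = 88.755
  Sum = 159.335 mg/L·h
k_e = ln2 / t½ = 0.693147 / 2.05 = 0.3381 h^-1
Extrapolated tail: C_last / k_e = 16.70 / 0.3381 = 49.394
AUC_0→∞ = 159.335 + 49.394 = 208.729 mg/L·h

AUC = 208.7 mg/L·h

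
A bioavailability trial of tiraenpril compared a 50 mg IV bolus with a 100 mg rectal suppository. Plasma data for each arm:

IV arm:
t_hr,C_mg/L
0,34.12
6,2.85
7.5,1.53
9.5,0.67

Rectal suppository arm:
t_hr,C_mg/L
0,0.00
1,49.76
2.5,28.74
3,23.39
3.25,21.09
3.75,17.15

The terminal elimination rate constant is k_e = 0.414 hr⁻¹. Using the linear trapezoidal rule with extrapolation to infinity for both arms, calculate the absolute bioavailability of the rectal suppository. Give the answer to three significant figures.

F = 0.650

Trapezoidal AUC_0→9.5 (IV):
  [0→6]: (34.12+2.85)/2 × 6 = 110.91
  [6→7.5]: (2.85+1.53)/2 × 1.5 = 3.285
  [7.5→9.5]: (1.53+0.67)/2 × 2 = 2.2
  Sum = 116.395 mg/L·hr
IV tail: 0.67/0.414 = 1.618; AUC_iv,0→∞ = 116.395 + 1.618 = 118.013 mg/L·hr
Trapezoidal AUC_0→3.75 (rectal suppository):
  [0→1]: (0.00+49.76)/2 × 1 = 24.88
  [1→2.5]: (49.76+28.74)/2 × 1.5 = 58.875
  [2.5→3]: (28.74+23.39)/2 × 0.5 = 13.0325
  [3→3.25]: (23.39+21.09)/2 × 0.25 = 5.56
  [3.25→3.75]: (21.09+17.15)/2 × 0.5 = 9.56
  Sum = 111.9075 mg/L·hr
rectal suppository tail: 17.15/0.414 = 41.425; AUC_ev,0→∞ = 111.9075 + 41.425 = 153.3325 mg/L·hr
F = (AUC_ev/D_ev)/(AUC_iv/D_iv) = (153.3325/100)/(118.013/50) = 1.533325/2.36026 = 0.6496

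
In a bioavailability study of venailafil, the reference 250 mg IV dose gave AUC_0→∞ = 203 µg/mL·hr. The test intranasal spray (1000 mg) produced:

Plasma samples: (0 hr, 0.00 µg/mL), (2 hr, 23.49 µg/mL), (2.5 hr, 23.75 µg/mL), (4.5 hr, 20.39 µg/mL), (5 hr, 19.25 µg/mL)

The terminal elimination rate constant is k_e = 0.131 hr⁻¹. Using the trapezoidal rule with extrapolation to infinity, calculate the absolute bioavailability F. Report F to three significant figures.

F = 0.291

Trapezoidal AUC_0→5 (intranasal spray):
  [0→2]: (0.00+23.49)/2 × 2 = 23.49
  [2→2.5]: (23.49+23.75)/2 × 0.5 = 11.81
  [2.5→4.5]: (23.75+20.39)/2 × 2 = 44.14
  [4.5→5]: (20.39+19.25)/2 × 0.5 = 9.91
  Sum = 89.35 µg/mL·hr
Tail: C_last/k_e = 19.25/0.131 = 146.947
AUC_0→∞ (intranasal spray) = 89.35 + 146.947 = 236.297 µg/mL·hr
F = (AUC_ev/D_ev)/(AUC_iv/D_iv) = (236.297/1000)/(203/250) = 0.236297/0.812 = 0.2910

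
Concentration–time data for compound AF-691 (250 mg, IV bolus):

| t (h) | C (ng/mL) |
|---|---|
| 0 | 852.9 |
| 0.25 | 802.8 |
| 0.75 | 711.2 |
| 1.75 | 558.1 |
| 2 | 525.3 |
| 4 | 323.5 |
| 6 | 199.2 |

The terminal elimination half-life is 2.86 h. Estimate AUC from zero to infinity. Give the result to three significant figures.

AUC = 3550 ng/mL·h

Trapezoidal AUC_0→6:
  [0→0.25]: (852.9+802.8)/2 × 0.25 = 206.9625
  [0.25→0.75]: (802.8+711.2)/2 × 0.5 = 378.5
  [0.75→1.75]: (711.2+558.1)/2 × 1 = 634.65
  [1.75→2]: (558.1+525.3)/2 × 0.25 = 135.425
  [2→4]: (525.3+323.5)/2 × 2 = 848.8
  [4→6]: (323.5+199.2)/2 × 2 = 522.7
  Sum = 2727.0375 ng/mL·h
k_e = ln2 / t½ = 0.693147 / 2.86 = 0.2424 h^-1
Extrapolated tail: C_last / k_e = 199.2 / 0.2424 = 821.782
AUC_0→∞ = 2727.0375 + 821.782 = 3548.8195 ng/mL·h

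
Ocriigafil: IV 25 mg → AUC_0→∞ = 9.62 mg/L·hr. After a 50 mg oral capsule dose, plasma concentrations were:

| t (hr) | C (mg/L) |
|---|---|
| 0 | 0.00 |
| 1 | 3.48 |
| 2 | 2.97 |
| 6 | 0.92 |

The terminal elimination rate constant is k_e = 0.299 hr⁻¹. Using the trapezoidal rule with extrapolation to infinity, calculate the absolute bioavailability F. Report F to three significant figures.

Trapezoidal AUC_0→6 (oral capsule):
  [0→1]: (0.00+3.48)/2 × 1 = 1.74
  [1→2]: (3.48+2.97)/2 × 1 = 3.225
  [2→6]: (2.97+0.92)/2 × 4 = 7.78
  Sum = 12.745 mg/L·hr
Tail: C_last/k_e = 0.92/0.299 = 3.077
AUC_0→∞ (oral capsule) = 12.745 + 3.077 = 15.822 mg/L·hr
F = (AUC_ev/D_ev)/(AUC_iv/D_iv) = (15.822/50)/(9.62/25) = 0.31644/0.3848 = 0.8223

F = 0.822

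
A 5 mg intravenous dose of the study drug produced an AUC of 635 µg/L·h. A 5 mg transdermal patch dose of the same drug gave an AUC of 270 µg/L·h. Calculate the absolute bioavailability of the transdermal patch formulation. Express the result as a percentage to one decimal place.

F = (AUC_ev / D_ev) / (AUC_iv / D_iv)
  = (270/5) / (635/5)
  = 54 / 127 = 0.4252
  = 42.52%

F = 42.5%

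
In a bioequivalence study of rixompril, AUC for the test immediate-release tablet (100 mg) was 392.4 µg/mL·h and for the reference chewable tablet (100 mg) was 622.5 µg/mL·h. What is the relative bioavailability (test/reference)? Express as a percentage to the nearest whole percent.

F_rel = (AUC_test/D_test) / (AUC_ref/D_ref)
      = (392.4/100) / (622.5/100)
      = 3.924 / 6.225 = 0.6304 = 63.04%

F_rel = 63%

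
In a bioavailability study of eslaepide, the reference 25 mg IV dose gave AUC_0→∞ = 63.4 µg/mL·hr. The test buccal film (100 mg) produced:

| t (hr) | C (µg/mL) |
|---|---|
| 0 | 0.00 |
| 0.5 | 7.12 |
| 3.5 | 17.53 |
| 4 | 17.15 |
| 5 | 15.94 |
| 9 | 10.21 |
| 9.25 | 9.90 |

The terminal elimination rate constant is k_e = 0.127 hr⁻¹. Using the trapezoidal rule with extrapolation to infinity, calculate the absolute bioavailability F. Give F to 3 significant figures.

Trapezoidal AUC_0→9.25 (buccal film):
  [0→0.5]: (0.00+7.12)/2 × 0.5 = 1.78
  [0.5→3.5]: (7.12+17.53)/2 × 3 = 36.975
  [3.5→4]: (17.53+17.15)/2 × 0.5 = 8.67
  [4→5]: (17.15+15.94)/2 × 1 = 16.545
  [5→9]: (15.94+10.21)/2 × 4 = 52.3
  [9→9.25]: (10.21+9.90)/2 × 0.25 = 2.51375
  Sum = 118.78375 µg/mL·hr
Tail: C_last/k_e = 9.90/0.127 = 77.953
AUC_0→∞ (buccal film) = 118.78375 + 77.953 = 196.73675 µg/mL·hr
F = (AUC_ev/D_ev)/(AUC_iv/D_iv) = (196.73675/100)/(63.4/25) = 1.9673675/2.536 = 0.7758

F = 0.776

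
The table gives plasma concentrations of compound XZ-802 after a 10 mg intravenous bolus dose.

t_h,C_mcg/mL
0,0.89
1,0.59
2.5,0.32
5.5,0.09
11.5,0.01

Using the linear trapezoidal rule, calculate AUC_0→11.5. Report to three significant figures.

Trapezoidal AUC_0→11.5:
  [0→1]: (0.89+0.59)/2 × 1 = 0.74
  [1→2.5]: (0.59+0.32)/2 × 1.5 = 0.6825
  [2.5→5.5]: (0.32+0.09)/2 × 3 = 0.615
  [5.5→11.5]: (0.09+0.01)/2 × 6 = 0.3
  Sum = 2.3375 mcg/mL·h

AUC = 2.34 mcg/mL·h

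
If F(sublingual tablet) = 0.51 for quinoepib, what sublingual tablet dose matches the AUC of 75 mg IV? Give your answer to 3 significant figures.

D_sublingual = 147 mg

For equal systemic exposure: F × D_ev = D_iv
D_ev = D_iv / F = 75 / 0.51 = 147.059 mg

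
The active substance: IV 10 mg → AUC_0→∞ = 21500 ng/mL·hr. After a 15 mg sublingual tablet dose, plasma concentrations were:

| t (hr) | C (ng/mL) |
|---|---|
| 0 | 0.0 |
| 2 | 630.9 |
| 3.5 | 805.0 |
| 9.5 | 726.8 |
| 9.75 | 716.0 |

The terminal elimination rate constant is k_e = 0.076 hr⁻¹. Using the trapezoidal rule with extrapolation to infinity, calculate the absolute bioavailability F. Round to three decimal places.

Trapezoidal AUC_0→9.75 (sublingual tablet):
  [0→2]: (0.0+630.9)/2 × 2 = 630.9
  [2→3.5]: (630.9+805.0)/2 × 1.5 = 1076.925
  [3.5→9.5]: (805.0+726.8)/2 × 6 = 4595.4
  [9.5→9.75]: (726.8+716.0)/2 × 0.25 = 180.35
  Sum = 6483.575 ng/mL·hr
Tail: C_last/k_e = 716.0/0.076 = 9421.053
AUC_0→∞ (sublingual tablet) = 6483.575 + 9421.053 = 15904.628 ng/mL·hr
F = (AUC_ev/D_ev)/(AUC_iv/D_iv) = (15904.628/15)/(21500/10) = 1060.31/2150 = 0.4932

F = 0.493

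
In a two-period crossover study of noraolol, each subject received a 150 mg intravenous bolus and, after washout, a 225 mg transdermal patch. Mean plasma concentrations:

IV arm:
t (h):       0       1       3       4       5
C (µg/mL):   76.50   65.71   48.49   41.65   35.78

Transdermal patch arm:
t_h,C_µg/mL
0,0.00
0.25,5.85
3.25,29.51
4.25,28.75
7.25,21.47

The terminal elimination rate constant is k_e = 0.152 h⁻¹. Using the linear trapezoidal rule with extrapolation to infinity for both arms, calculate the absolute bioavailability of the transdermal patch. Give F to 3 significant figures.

Trapezoidal AUC_0→5 (IV):
  [0→1]: (76.50+65.71)/2 × 1 = 71.105
  [1→3]: (65.71+48.49)/2 × 2 = 114.2
  [3→4]: (48.49+41.65)/2 × 1 = 45.07
  [4→5]: (41.65+35.78)/2 × 1 = 38.715
  Sum = 269.09 µg/mL·h
IV tail: 35.78/0.152 = 235.395; AUC_iv,0→∞ = 269.09 + 235.395 = 504.485 µg/mL·h
Trapezoidal AUC_0→7.25 (transdermal patch):
  [0→0.25]: (0.00+5.85)/2 × 0.25 = 0.73125
  [0.25→3.25]: (5.85+29.51)/2 × 3 = 53.04
  [3.25→4.25]: (29.51+28.75)/2 × 1 = 29.13
  [4.25→7.25]: (28.75+21.47)/2 × 3 = 75.33
  Sum = 158.23125 µg/mL·h
transdermal patch tail: 21.47/0.152 = 141.250; AUC_ev,0→∞ = 158.23125 + 141.250 = 299.48125 µg/mL·h
F = (AUC_ev/D_ev)/(AUC_iv/D_iv) = (299.48125/225)/(504.485/150) = 1.33103/3.36323 = 0.3958

F = 0.396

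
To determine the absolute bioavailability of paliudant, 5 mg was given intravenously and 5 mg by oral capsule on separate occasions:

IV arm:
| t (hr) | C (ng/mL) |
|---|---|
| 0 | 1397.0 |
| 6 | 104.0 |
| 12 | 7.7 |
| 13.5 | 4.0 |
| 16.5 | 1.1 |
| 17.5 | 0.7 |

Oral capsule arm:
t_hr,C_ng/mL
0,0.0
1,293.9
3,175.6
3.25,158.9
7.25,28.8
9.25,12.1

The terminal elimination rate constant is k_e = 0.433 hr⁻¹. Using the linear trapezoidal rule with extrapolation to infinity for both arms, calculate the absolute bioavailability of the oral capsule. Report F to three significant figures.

F = 0.227

Trapezoidal AUC_0→17.5 (IV):
  [0→6]: (1397.0+104.0)/2 × 6 = 4503.0
  [6→12]: (104.0+7.7)/2 × 6 = 335.1
  [12→13.5]: (7.7+4.0)/2 × 1.5 = 8.775
  [13.5→16.5]: (4.0+1.1)/2 × 3 = 7.65
  [16.5→17.5]: (1.1+0.7)/2 × 1 = 0.9
  Sum = 4855.425 ng/mL·hr
IV tail: 0.7/0.433 = 1.617; AUC_iv,0→∞ = 4855.425 + 1.617 = 4857.042 ng/mL·hr
Trapezoidal AUC_0→9.25 (oral capsule):
  [0→1]: (0.0+293.9)/2 × 1 = 146.95
  [1→3]: (293.9+175.6)/2 × 2 = 469.5
  [3→3.25]: (175.6+158.9)/2 × 0.25 = 41.8125
  [3.25→7.25]: (158.9+28.8)/2 × 4 = 375.4
  [7.25→9.25]: (28.8+12.1)/2 × 2 = 40.9
  Sum = 1074.5625 ng/mL·hr
oral capsule tail: 12.1/0.433 = 27.945; AUC_ev,0→∞ = 1074.5625 + 27.945 = 1102.5075 ng/mL·hr
F = (AUC_ev/D_ev)/(AUC_iv/D_iv) = (1102.5075/5)/(4857.042/5) = 220.5015/971.4084 = 0.2270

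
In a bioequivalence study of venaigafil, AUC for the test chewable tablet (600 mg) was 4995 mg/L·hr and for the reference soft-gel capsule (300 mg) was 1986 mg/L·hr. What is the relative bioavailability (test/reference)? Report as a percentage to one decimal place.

F_rel = 125.8%

F_rel = (AUC_test/D_test) / (AUC_ref/D_ref)
      = (4995/600) / (1986/300)
      = 8.325 / 6.62 = 1.2576 = 125.76%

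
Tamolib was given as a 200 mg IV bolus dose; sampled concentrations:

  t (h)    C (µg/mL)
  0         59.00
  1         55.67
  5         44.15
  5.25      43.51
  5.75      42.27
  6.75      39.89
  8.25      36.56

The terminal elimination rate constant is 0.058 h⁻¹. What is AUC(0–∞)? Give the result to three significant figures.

Trapezoidal AUC_0→8.25:
  [0→1]: (59.00+55.67)/2 × 1 = 57.335
  [1→5]: (55.67+44.15)/2 × 4 = 199.64
  [5→5.25]: (44.15+43.51)/2 × 0.25 = 10.9575
  [5.25→5.75]: (43.51+42.27)/2 × 0.5 = 21.445
  [5.75→6.75]: (42.27+39.89)/2 × 1 = 41.08
  [6.75→8.25]: (39.89+36.56)/2 × 1.5 = 57.3375
  Sum = 387.795 µg/mL·h
Extrapolated tail: C_last / k_e = 36.56 / 0.058 = 630.345
AUC_0→∞ = 387.795 + 630.345 = 1018.14 µg/mL·h

AUC = 1020 µg/mL·h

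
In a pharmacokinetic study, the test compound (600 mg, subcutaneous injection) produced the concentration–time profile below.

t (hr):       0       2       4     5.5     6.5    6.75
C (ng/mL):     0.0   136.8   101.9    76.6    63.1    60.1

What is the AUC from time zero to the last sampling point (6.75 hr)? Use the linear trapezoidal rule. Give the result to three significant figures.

AUC = 595 ng/mL·hr

Trapezoidal AUC_0→6.75:
  [0→2]: (0.0+136.8)/2 × 2 = 136.8
  [2→4]: (136.8+101.9)/2 × 2 = 238.7
  [4→5.5]: (101.9+76.6)/2 × 1.5 = 133.875
  [5.5→6.5]: (76.6+63.1)/2 × 1 = 69.85
  [6.5→6.75]: (63.1+60.1)/2 × 0.25 = 15.4
  Sum = 594.625 ng/mL·hr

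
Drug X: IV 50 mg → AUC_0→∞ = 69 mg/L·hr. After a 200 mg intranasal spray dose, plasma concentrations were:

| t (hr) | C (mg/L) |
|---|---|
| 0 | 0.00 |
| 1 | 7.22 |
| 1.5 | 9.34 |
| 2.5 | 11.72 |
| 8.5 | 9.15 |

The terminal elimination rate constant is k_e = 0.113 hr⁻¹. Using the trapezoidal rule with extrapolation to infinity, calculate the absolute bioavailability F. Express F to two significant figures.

Trapezoidal AUC_0→8.5 (intranasal spray):
  [0→1]: (0.00+7.22)/2 × 1 = 3.61
  [1→1.5]: (7.22+9.34)/2 × 0.5 = 4.14
  [1.5→2.5]: (9.34+11.72)/2 × 1 = 10.53
  [2.5→8.5]: (11.72+9.15)/2 × 6 = 62.61
  Sum = 80.89 mg/L·hr
Tail: C_last/k_e = 9.15/0.113 = 80.973
AUC_0→∞ (intranasal spray) = 80.89 + 80.973 = 161.863 mg/L·hr
F = (AUC_ev/D_ev)/(AUC_iv/D_iv) = (161.863/200)/(69/50) = 0.809315/1.38 = 0.5865

F = 0.59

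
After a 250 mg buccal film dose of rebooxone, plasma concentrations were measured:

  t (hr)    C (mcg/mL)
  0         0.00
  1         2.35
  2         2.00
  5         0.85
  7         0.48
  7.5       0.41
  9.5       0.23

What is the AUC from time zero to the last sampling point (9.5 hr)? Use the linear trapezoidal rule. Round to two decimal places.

Trapezoidal AUC_0→9.5:
  [0→1]: (0.00+2.35)/2 × 1 = 1.175
  [1→2]: (2.35+2.00)/2 × 1 = 2.175
  [2→5]: (2.00+0.85)/2 × 3 = 4.275
  [5→7]: (0.85+0.48)/2 × 2 = 1.33
  [7→7.5]: (0.48+0.41)/2 × 0.5 = 0.2225
  [7.5→9.5]: (0.41+0.23)/2 × 2 = 0.64
  Sum = 9.8175 mcg/mL·hr

AUC = 9.82 mcg/mL·hr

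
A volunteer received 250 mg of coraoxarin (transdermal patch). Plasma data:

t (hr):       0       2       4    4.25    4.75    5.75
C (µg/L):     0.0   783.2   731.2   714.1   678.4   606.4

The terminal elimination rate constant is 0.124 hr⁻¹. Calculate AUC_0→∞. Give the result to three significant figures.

AUC = 8360 µg/L·hr

Trapezoidal AUC_0→5.75:
  [0→2]: (0.0+783.2)/2 × 2 = 783.2
  [2→4]: (783.2+731.2)/2 × 2 = 1514.4
  [4→4.25]: (731.2+714.1)/2 × 0.25 = 180.6625
  [4.25→4.75]: (714.1+678.4)/2 × 0.5 = 348.125
  [4.75→5.75]: (678.4+606.4)/2 × 1 = 642.4
  Sum = 3468.7875 µg/L·hr
Extrapolated tail: C_last / k_e = 606.4 / 0.124 = 4890.323
AUC_0→∞ = 3468.7875 + 4890.323 = 8359.1105 µg/L·hr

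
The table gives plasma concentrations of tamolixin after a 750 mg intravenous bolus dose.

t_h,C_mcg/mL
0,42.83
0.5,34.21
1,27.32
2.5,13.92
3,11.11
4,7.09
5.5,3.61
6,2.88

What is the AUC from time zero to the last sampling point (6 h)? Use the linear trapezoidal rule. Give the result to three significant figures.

Trapezoidal AUC_0→6:
  [0→0.5]: (42.83+34.21)/2 × 0.5 = 19.26
  [0.5→1]: (34.21+27.32)/2 × 0.5 = 15.3825
  [1→2.5]: (27.32+13.92)/2 × 1.5 = 30.93
  [2.5→3]: (13.92+11.11)/2 × 0.5 = 6.2575
  [3→4]: (11.11+7.09)/2 × 1 = 9.1
  [4→5.5]: (7.09+3.61)/2 × 1.5 = 8.025
  [5.5→6]: (3.61+2.88)/2 × 0.5 = 1.6225
  Sum = 90.5775 mcg/mL·h

AUC = 90.6 mcg/mL·h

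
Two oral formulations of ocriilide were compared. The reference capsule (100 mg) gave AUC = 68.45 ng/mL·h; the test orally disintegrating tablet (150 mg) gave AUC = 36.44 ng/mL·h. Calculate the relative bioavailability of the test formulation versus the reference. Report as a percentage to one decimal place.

F_rel = (AUC_test/D_test) / (AUC_ref/D_ref)
      = (36.44/150) / (68.45/100)
      = 0.242933 / 0.6845 = 0.3549 = 35.49%

F_rel = 35.5%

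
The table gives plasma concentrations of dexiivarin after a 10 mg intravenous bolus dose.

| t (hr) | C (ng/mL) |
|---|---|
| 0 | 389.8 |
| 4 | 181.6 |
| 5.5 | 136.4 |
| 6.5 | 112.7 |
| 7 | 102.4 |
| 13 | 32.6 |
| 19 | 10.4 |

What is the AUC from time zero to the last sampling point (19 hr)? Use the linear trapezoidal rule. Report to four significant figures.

AUC = 2094 ng/mL·hr

Trapezoidal AUC_0→19:
  [0→4]: (389.8+181.6)/2 × 4 = 1142.8
  [4→5.5]: (181.6+136.4)/2 × 1.5 = 238.5
  [5.5→6.5]: (136.4+112.7)/2 × 1 = 124.55
  [6.5→7]: (112.7+102.4)/2 × 0.5 = 53.775
  [7→13]: (102.4+32.6)/2 × 6 = 405.0
  [13→19]: (32.6+10.4)/2 × 6 = 129.0
  Sum = 2093.625 ng/mL·hr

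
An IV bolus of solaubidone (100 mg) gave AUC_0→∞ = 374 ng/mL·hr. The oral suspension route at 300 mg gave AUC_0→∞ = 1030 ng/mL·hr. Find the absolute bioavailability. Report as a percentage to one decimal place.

F = 91.8%

F = (AUC_ev / D_ev) / (AUC_iv / D_iv)
  = (1030/300) / (374/100)
  = 3.43333 / 3.74 = 0.9180
  = 91.80%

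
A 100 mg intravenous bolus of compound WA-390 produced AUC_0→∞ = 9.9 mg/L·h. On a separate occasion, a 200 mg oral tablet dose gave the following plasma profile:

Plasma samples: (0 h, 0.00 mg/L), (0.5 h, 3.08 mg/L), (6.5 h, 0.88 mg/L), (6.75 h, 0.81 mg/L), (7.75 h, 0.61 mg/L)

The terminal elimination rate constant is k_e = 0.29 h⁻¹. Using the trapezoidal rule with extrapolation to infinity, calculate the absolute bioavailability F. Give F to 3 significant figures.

F = 0.792

Trapezoidal AUC_0→7.75 (oral tablet):
  [0→0.5]: (0.00+3.08)/2 × 0.5 = 0.77
  [0.5→6.5]: (3.08+0.88)/2 × 6 = 11.88
  [6.5→6.75]: (0.88+0.81)/2 × 0.25 = 0.21125
  [6.75→7.75]: (0.81+0.61)/2 × 1 = 0.71
  Sum = 13.57125 mg/L·h
Tail: C_last/k_e = 0.61/0.29 = 2.103
AUC_0→∞ (oral tablet) = 13.57125 + 2.103 = 15.67425 mg/L·h
F = (AUC_ev/D_ev)/(AUC_iv/D_iv) = (15.67425/200)/(9.9/100) = 0.07837125/0.099 = 0.7916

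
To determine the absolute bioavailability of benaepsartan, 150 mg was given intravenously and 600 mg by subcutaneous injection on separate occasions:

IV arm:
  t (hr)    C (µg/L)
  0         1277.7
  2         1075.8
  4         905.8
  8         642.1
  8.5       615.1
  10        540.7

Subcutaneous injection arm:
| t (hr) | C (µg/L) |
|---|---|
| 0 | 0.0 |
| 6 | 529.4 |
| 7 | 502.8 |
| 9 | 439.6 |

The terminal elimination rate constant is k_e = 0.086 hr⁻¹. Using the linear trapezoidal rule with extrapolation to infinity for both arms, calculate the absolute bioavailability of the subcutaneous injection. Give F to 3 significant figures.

Trapezoidal AUC_0→10 (IV):
  [0→2]: (1277.7+1075.8)/2 × 2 = 2353.5
  [2→4]: (1075.8+905.8)/2 × 2 = 1981.6
  [4→8]: (905.8+642.1)/2 × 4 = 3095.8
  [8→8.5]: (642.1+615.1)/2 × 0.5 = 314.3
  [8.5→10]: (615.1+540.7)/2 × 1.5 = 866.85
  Sum = 8612.05 µg/L·hr
IV tail: 540.7/0.086 = 6287.209; AUC_iv,0→∞ = 8612.05 + 6287.209 = 14899.259 µg/L·hr
Trapezoidal AUC_0→9 (subcutaneous injection):
  [0→6]: (0.0+529.4)/2 × 6 = 1588.2
  [6→7]: (529.4+502.8)/2 × 1 = 516.1
  [7→9]: (502.8+439.6)/2 × 2 = 942.4
  Sum = 3046.7 µg/L·hr
subcutaneous injection tail: 439.6/0.086 = 5111.628; AUC_ev,0→∞ = 3046.7 + 5111.628 = 8158.328 µg/L·hr
F = (AUC_ev/D_ev)/(AUC_iv/D_iv) = (8158.328/600)/(14899.259/150) = 13.5972/99.3284 = 0.1369

F = 0.137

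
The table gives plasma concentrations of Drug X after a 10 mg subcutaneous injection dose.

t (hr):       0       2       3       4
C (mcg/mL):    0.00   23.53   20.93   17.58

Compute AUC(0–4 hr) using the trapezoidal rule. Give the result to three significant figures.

Trapezoidal AUC_0→4:
  [0→2]: (0.00+23.53)/2 × 2 = 23.53
  [2→3]: (23.53+20.93)/2 × 1 = 22.23
  [3→4]: (20.93+17.58)/2 × 1 = 19.255
  Sum = 65.015 mcg/mL·hr

AUC = 65.0 mcg/mL·hr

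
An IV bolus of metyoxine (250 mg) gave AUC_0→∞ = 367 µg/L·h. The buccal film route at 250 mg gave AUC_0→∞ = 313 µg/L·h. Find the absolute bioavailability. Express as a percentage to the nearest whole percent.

F = (AUC_ev / D_ev) / (AUC_iv / D_iv)
  = (313/250) / (367/250)
  = 1.252 / 1.468 = 0.8529
  = 85.29%

F = 85%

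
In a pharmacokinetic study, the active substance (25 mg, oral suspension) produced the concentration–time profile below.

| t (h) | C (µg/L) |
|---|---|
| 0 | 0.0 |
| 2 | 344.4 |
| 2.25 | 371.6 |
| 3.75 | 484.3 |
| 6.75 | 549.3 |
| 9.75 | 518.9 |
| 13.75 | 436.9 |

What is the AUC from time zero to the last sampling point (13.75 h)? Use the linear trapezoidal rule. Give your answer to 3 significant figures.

Trapezoidal AUC_0→13.75:
  [0→2]: (0.0+344.4)/2 × 2 = 344.4
  [2→2.25]: (344.4+371.6)/2 × 0.25 = 89.5
  [2.25→3.75]: (371.6+484.3)/2 × 1.5 = 641.925
  [3.75→6.75]: (484.3+549.3)/2 × 3 = 1550.4
  [6.75→9.75]: (549.3+518.9)/2 × 3 = 1602.3
  [9.75→13.75]: (518.9+436.9)/2 × 4 = 1911.6
  Sum = 6140.125 µg/L·h

AUC = 6140 µg/L·h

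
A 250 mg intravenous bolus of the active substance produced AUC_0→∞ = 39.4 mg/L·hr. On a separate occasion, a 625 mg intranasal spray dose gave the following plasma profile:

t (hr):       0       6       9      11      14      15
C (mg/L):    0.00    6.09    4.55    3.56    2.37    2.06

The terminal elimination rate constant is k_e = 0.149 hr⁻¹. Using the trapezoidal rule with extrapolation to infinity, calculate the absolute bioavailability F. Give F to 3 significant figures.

F = 0.683

Trapezoidal AUC_0→15 (intranasal spray):
  [0→6]: (0.00+6.09)/2 × 6 = 18.27
  [6→9]: (6.09+4.55)/2 × 3 = 15.96
  [9→11]: (4.55+3.56)/2 × 2 = 8.11
  [11→14]: (3.56+2.37)/2 × 3 = 8.895
  [14→15]: (2.37+2.06)/2 × 1 = 2.215
  Sum = 53.45 mg/L·hr
Tail: C_last/k_e = 2.06/0.149 = 13.826
AUC_0→∞ (intranasal spray) = 53.45 + 13.826 = 67.276 mg/L·hr
F = (AUC_ev/D_ev)/(AUC_iv/D_iv) = (67.276/625)/(39.4/250) = 0.1076416/0.1576 = 0.6830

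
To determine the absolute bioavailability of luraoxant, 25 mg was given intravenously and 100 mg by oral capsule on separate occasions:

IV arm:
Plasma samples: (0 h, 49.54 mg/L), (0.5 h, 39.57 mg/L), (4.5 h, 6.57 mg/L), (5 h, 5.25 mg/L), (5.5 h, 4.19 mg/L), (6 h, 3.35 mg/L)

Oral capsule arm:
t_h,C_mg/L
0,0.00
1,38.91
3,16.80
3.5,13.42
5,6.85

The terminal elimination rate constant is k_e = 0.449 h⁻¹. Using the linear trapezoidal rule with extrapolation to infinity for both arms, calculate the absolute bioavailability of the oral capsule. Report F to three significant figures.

F = 0.219

Trapezoidal AUC_0→6 (IV):
  [0→0.5]: (49.54+39.57)/2 × 0.5 = 22.2775
  [0.5→4.5]: (39.57+6.57)/2 × 4 = 92.28
  [4.5→5]: (6.57+5.25)/2 × 0.5 = 2.955
  [5→5.5]: (5.25+4.19)/2 × 0.5 = 2.36
  [5.5→6]: (4.19+3.35)/2 × 0.5 = 1.885
  Sum = 121.7575 mg/L·h
IV tail: 3.35/0.449 = 7.461; AUC_iv,0→∞ = 121.7575 + 7.461 = 129.2185 mg/L·h
Trapezoidal AUC_0→5 (oral capsule):
  [0→1]: (0.00+38.91)/2 × 1 = 19.455
  [1→3]: (38.91+16.80)/2 × 2 = 55.71
  [3→3.5]: (16.80+13.42)/2 × 0.5 = 7.555
  [3.5→5]: (13.42+6.85)/2 × 1.5 = 15.2025
  Sum = 97.9225 mg/L·h
oral capsule tail: 6.85/0.449 = 15.256; AUC_ev,0→∞ = 97.9225 + 15.256 = 113.1785 mg/L·h
F = (AUC_ev/D_ev)/(AUC_iv/D_iv) = (113.1785/100)/(129.2185/25) = 1.131785/5.16874 = 0.2190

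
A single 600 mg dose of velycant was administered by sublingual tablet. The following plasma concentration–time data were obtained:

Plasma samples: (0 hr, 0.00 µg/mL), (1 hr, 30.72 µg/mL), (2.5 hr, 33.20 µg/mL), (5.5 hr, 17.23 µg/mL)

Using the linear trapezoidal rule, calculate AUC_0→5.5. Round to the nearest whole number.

Trapezoidal AUC_0→5.5:
  [0→1]: (0.00+30.72)/2 × 1 = 15.36
  [1→2.5]: (30.72+33.20)/2 × 1.5 = 47.94
  [2.5→5.5]: (33.20+17.23)/2 × 3 = 75.645
  Sum = 138.945 µg/mL·hr

AUC = 139 µg/mL·hr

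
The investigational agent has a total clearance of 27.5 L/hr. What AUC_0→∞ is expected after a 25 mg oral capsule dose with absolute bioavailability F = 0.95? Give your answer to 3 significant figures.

AUC_0→∞ = F × Dose / CL
        = 0.95 × 25 / 27.5 = 0.863636 mg/L·hr

AUC = 0.864 mg/L·hr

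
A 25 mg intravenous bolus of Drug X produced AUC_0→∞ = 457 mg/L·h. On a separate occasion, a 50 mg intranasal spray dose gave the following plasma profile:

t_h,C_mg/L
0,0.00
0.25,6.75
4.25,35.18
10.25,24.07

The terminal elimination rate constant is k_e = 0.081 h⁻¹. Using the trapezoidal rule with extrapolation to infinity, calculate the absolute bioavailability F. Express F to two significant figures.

Trapezoidal AUC_0→10.25 (intranasal spray):
  [0→0.25]: (0.00+6.75)/2 × 0.25 = 0.84375
  [0.25→4.25]: (6.75+35.18)/2 × 4 = 83.86
  [4.25→10.25]: (35.18+24.07)/2 × 6 = 177.75
  Sum = 262.45375 mg/L·h
Tail: C_last/k_e = 24.07/0.081 = 297.160
AUC_0→∞ (intranasal spray) = 262.45375 + 297.160 = 559.61375 mg/L·h
F = (AUC_ev/D_ev)/(AUC_iv/D_iv) = (559.61375/50)/(457/25) = 11.192275/18.28 = 0.6123

F = 0.61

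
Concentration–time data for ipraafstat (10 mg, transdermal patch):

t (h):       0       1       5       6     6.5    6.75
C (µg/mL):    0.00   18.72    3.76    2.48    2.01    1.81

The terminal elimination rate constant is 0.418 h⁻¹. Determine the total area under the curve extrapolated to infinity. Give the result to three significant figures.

Trapezoidal AUC_0→6.75:
  [0→1]: (0.00+18.72)/2 × 1 = 9.36
  [1→5]: (18.72+3.76)/2 × 4 = 44.96
  [5→6]: (3.76+2.48)/2 × 1 = 3.12
  [6→6.5]: (2.48+2.01)/2 × 0.5 = 1.1225
  [6.5→6.75]: (2.01+1.81)/2 × 0.25 = 0.4775
  Sum = 59.04 µg/mL·h
Extrapolated tail: C_last / k_e = 1.81 / 0.418 = 4.330
AUC_0→∞ = 59.04 + 4.330 = 63.37 µg/mL·h

AUC = 63.4 µg/mL·h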